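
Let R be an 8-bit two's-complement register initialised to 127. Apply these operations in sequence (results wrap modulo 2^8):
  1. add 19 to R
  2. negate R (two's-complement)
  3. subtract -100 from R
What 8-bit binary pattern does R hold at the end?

Start: R = 127 = 01111111.
R = 127 + 19 = 146; wraps to -110 = 10010010
R = −(-110) = 110 = 01101110
R = 110 − (-100) = 210; wraps to -46 = 11010010

11010010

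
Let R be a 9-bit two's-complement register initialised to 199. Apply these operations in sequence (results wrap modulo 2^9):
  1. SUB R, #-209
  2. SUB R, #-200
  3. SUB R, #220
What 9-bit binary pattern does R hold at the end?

110000100

Start: R = 199 = 011000111.
R = 199 − (-209) = 408; wraps to -104 = 110011000
R = -104 − (-200) = 96 = 001100000
R = 96 − 220 = -124 = 110000100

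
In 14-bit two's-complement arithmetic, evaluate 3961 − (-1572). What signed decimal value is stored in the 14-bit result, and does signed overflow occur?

3961 → 00111101111001
-1572 → 11100111011100
Subtract via negate-and-add: invert 11100111011100 + 1 = 00011000100100 (i.e. 1572).
  00111101111001
+ 00011000100100
= 01010110011101
Result 01010110011101: MSB = 0 → value 5533.
Both addends (after negating the subtrahend) are non-negative and so is the stored result: no signed overflow.

5533; no overflow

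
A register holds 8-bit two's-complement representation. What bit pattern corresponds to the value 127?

127 is non-negative, so write it directly in 8 bits: 01111111.

01111111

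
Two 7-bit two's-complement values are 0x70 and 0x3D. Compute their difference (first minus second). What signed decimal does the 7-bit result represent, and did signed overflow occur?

0x70 = 1110000 = -16 (signed)
0x3D = 0111101 = 61 (signed)
Subtract via negate-and-add: invert 0111101 + 1 = 1000011 (i.e. -61).
  1110000
+ 1000011
= 0110011  (discard carry-out 1)
Result 0110011: MSB = 0 → value 51.
Both addends (after negating the subtrahend) are negative but the stored result is non-negative: signed overflow. The true value -16 − 61 = -77 lies outside [-64, 63].

51; overflow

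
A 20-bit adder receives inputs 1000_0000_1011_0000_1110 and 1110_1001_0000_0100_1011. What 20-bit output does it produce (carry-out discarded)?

01101001101101011001

  10000000101100001110
+ 11101001000001001011
= 01101001101101011001  (discard carry-out 1)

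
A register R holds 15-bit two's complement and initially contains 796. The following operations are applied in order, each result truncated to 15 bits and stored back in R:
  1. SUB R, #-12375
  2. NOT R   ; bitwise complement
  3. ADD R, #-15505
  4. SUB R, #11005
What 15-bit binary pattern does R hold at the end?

Start: R = 796 = 000001100011100.
R = 796 − (-12375) = 13171 = 011001101110011
R = NOT 011001101110011 = 100110010001100 = -13172
R = -13172 + (-15505) = -28677; wraps to 4091 = 000111111111011
R = 4091 − 11005 = -6914 = 110010011111110

110010011111110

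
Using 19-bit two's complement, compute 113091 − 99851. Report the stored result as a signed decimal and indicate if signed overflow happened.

113091 → 0011011100111000011
99851 → 0011000011000001011
Subtract via negate-and-add: invert 0011000011000001011 + 1 = 1100111100111110101 (i.e. -99851).
  0011011100111000011
+ 1100111100111110101
= 0000011001110111000  (discard carry-out 1)
Result 0000011001110111000: MSB = 0 → value 13240.
Addends (after negating the subtrahend) have opposite signs, so signed overflow cannot occur.

13240; no overflow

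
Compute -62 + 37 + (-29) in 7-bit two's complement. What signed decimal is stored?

-54

-62 + 37 = -25 (1100111)
-25 + (-29) = -54 (1001010)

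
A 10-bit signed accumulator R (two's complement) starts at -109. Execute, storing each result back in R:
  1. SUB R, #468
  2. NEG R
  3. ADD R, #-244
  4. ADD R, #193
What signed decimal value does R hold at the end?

-498

Start: R = -109 = 1110010011.
R = -109 − 468 = -577; wraps to 447 = 0110111111
R = −(447) = -447 = 1001000001
R = -447 + (-244) = -691; wraps to 333 = 0101001101
R = 333 + 193 = 526; wraps to -498 = 1000001110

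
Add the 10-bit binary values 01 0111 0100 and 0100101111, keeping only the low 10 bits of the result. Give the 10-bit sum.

  0101110100
+ 0100101111
= 1010100011

1010100011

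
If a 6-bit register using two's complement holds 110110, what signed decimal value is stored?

-10

MSB is 1, so the value is negative.
Invert: 001001. Add 1: 001010 = 10. So the value is −10.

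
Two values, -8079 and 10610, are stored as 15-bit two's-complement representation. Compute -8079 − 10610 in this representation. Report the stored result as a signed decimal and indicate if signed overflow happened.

14079; overflow

-8079 → 110000001110001
10610 → 010100101110010
Subtract via negate-and-add: invert 010100101110010 + 1 = 101011010001110 (i.e. -10610).
  110000001110001
+ 101011010001110
= 011011011111111  (discard carry-out 1)
Result 011011011111111: MSB = 0 → value 14079.
Both addends (after negating the subtrahend) are negative but the stored result is non-negative: signed overflow. The true value -8079 − 10610 = -18689 lies outside [-16384, 16383].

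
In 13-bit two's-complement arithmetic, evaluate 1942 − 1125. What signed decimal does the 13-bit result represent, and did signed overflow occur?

817; no overflow

1942 → 0011110010110
1125 → 0010001100101
Subtract via negate-and-add: invert 0010001100101 + 1 = 1101110011011 (i.e. -1125).
  0011110010110
+ 1101110011011
= 0001100110001  (discard carry-out 1)
Result 0001100110001: MSB = 0 → value 817.
Addends (after negating the subtrahend) have opposite signs, so signed overflow cannot occur.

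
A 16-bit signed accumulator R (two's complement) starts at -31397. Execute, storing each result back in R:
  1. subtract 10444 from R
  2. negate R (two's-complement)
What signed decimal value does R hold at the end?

-23695

Start: R = -31397 = 1000010101011011.
R = -31397 − 10444 = -41841; wraps to 23695 = 0101110010001111
R = −(23695) = -23695 = 1010001101110001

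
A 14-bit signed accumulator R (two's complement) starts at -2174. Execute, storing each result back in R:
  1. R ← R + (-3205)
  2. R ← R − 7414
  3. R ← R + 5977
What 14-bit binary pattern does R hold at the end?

10010101100000

Start: R = -2174 = 11011110000010.
R = -2174 + (-3205) = -5379 = 10101011111101
R = -5379 − 7414 = -12793; wraps to 3591 = 00111000000111
R = 3591 + 5977 = 9568; wraps to -6816 = 10010101100000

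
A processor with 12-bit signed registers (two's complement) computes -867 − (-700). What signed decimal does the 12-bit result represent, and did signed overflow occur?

-867 → 110010011101
-700 → 110101000100
Subtract via negate-and-add: invert 110101000100 + 1 = 001010111100 (i.e. 700).
  110010011101
+ 001010111100
= 111101011001
Result 111101011001: MSB = 1 → 3929 − 4096 = -167.
Addends (after negating the subtrahend) have opposite signs, so signed overflow cannot occur.

-167; no overflow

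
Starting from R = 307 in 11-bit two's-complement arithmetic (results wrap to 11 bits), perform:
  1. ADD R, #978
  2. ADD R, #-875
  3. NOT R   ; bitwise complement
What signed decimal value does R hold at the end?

-411

Start: R = 307 = 00100110011.
R = 307 + 978 = 1285; wraps to -763 = 10100000101
R = -763 + (-875) = -1638; wraps to 410 = 00110011010
R = NOT 00110011010 = 11001100101 = -411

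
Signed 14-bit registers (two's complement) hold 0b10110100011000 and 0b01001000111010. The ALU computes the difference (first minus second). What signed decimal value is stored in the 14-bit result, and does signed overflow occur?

0b10110100011000 → 10110100011000 = -4840 (signed)
0b01001000111010 → 01001000111010 = 4666 (signed)
Subtract via negate-and-add: invert 01001000111010 + 1 = 10110111000110 (i.e. -4666).
  10110100011000
+ 10110111000110
= 01101011011110  (discard carry-out 1)
Result 01101011011110: MSB = 0 → value 6878.
Both addends (after negating the subtrahend) are negative but the stored result is non-negative: signed overflow. The true value -4840 − 4666 = -9506 lies outside [-8192, 8191].

6878; overflow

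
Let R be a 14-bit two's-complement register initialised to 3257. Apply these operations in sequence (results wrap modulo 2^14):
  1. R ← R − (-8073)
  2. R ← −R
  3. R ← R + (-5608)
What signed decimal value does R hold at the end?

Start: R = 3257 = 00110010111001.
R = 3257 − (-8073) = 11330; wraps to -5054 = 10110001000010
R = −(-5054) = 5054 = 01001110111110
R = 5054 + (-5608) = -554 = 11110111010110

-554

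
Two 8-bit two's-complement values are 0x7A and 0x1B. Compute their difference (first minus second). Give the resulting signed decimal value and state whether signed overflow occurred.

95; no overflow

0x7A = 01111010 = 122 (signed)
0x1B = 00011011 = 27 (signed)
Subtract via negate-and-add: invert 00011011 + 1 = 11100101 (i.e. -27).
  01111010
+ 11100101
= 01011111  (discard carry-out 1)
Result 01011111: MSB = 0 → value 95.
Addends (after negating the subtrahend) have opposite signs, so signed overflow cannot occur.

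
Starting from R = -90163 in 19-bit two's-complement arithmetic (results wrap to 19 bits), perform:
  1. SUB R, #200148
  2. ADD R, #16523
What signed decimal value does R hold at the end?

250500

Start: R = -90163 = 1101001111111001101.
R = -90163 − 200148 = -290311; wraps to 233977 = 0111001000111111001
R = 233977 + 16523 = 250500 = 0111101001010000100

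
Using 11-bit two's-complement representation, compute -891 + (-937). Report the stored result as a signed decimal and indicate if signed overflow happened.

220; overflow

-891 → 10010000101
-937 → 10001010111
  10010000101
+ 10001010111
= 00011011100  (discard carry-out 1)
Result 00011011100: MSB = 0 → value 220.
Both addends are negative but the stored result is non-negative: signed overflow. The true value -891 + (-937) = -1828 lies outside [-1024, 1023].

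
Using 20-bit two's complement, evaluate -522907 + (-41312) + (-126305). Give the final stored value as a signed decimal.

358052

-522907 + (-41312) = -564219 → wraps to 484357 (01110110010000000101)
484357 + (-126305) = 358052 (01010111011010100100)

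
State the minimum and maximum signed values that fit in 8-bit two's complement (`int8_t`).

Minimum: −2^7 = -128.
Maximum: 2^7 − 1 = 127.

min = -128, max = 127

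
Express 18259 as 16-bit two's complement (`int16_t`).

18259 is non-negative, so write it directly in 16 bits: 0100011101010011.

0100011101010011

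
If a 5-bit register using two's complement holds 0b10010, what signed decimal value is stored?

-14

MSB is 1, so the value is negative.
Unsigned reading: 18. Subtract 2^5 = 32: 18 − 32 = -14.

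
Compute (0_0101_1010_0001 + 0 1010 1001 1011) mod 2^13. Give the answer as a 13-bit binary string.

  0010110100001
+ 0101010011011
= 1000000111100

1000000111100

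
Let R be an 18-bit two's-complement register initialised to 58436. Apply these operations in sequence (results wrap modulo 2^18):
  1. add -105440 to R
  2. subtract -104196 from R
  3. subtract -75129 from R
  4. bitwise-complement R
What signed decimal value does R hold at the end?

129822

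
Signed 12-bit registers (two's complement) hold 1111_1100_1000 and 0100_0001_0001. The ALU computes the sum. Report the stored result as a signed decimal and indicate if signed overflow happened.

1111_1100_1000 → 111111001000 = -56 (signed)
0100_0001_0001 → 010000010001 = 1041 (signed)
  111111001000
+ 010000010001
= 001111011001  (discard carry-out 1)
Result 001111011001: MSB = 0 → value 985.
Addends have opposite signs, so signed overflow cannot occur.

985; no overflow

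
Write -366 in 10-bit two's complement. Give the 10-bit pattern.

|-366| = 366 = 0101101110 in 10 bits.
Invert the bits: 1010010001. Add 1: 1010010010.
Check: 1010010010 reads as 658 − 1024 = -366.

1010010010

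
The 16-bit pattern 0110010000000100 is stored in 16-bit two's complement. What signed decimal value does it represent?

25604

MSB is 0, so the value is non-negative: 0110010000000100 = 25604.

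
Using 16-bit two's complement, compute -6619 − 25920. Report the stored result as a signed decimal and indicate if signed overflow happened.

-6619 → 1110011000100101
25920 → 0110010101000000
Subtract via negate-and-add: invert 0110010101000000 + 1 = 1001101011000000 (i.e. -25920).
  1110011000100101
+ 1001101011000000
= 1000000011100101  (discard carry-out 1)
Result 1000000011100101: MSB = 1 → 32997 − 65536 = -32539.
Both addends (after negating the subtrahend) are negative and so is the stored result: no signed overflow.

-32539; no overflow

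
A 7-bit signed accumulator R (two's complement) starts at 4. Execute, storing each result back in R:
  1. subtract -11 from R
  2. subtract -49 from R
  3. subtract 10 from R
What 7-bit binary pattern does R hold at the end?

0110110

Start: R = 4 = 0000100.
R = 4 − (-11) = 15 = 0001111
R = 15 − (-49) = 64; wraps to -64 = 1000000
R = -64 − 10 = -74; wraps to 54 = 0110110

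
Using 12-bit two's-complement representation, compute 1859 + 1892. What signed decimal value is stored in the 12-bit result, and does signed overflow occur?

1859 → 011101000011
1892 → 011101100100
  011101000011
+ 011101100100
= 111010100111
Result 111010100111: MSB = 1 → 3751 − 4096 = -345.
Both addends are non-negative but the stored result is negative: signed overflow. The true value 1859 + 1892 = 3751 lies outside [-2048, 2047].

-345; overflow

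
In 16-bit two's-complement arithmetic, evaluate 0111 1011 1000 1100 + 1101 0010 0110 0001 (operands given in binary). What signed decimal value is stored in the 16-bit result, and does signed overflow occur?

19949; no overflow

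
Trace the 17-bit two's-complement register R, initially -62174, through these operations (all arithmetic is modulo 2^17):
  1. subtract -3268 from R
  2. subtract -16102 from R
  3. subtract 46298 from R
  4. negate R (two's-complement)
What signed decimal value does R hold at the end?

-41970

Start: R = -62174 = 10000110100100010.
R = -62174 − (-3268) = -58906 = 10001100111100110
R = -58906 − (-16102) = -42804 = 10101100011001100
R = -42804 − 46298 = -89102; wraps to 41970 = 01010001111110010
R = −(41970) = -41970 = 10101110000001110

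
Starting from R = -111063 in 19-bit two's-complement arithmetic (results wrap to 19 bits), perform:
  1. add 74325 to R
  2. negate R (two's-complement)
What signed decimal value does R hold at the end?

36738

Start: R = -111063 = 1100100111000101001.
R = -111063 + 74325 = -36738 = 1110111000001111110
R = −(-36738) = 36738 = 0001000111110000010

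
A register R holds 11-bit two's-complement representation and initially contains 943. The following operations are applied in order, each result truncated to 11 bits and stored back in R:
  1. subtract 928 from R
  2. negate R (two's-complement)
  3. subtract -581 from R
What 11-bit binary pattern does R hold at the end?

Start: R = 943 = 01110101111.
R = 943 − 928 = 15 = 00000001111
R = −(15) = -15 = 11111110001
R = -15 − (-581) = 566 = 01000110110

01000110110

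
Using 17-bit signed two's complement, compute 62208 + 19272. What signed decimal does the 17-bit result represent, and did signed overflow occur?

62208 → 01111001100000000
19272 → 00100101101001000
  01111001100000000
+ 00100101101001000
= 10011111001001000
Result 10011111001001000: MSB = 1 → 81480 − 131072 = -49592.
Both addends are non-negative but the stored result is negative: signed overflow. The true value 62208 + 19272 = 81480 lies outside [-65536, 65535].

-49592; overflow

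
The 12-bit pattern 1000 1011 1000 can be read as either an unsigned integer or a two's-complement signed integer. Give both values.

unsigned = 2232, signed = -1864

Unsigned: 100010111000 = 2232.
Signed: MSB=1 → 2232 − 4096 = -1864.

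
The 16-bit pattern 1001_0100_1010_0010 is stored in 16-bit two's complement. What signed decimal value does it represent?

-27486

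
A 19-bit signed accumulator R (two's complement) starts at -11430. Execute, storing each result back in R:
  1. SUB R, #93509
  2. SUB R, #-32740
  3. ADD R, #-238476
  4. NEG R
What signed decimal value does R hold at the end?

Start: R = -11430 = 1111101001101011010.
R = -11430 − 93509 = -104939 = 1100110011000010101
R = -104939 − (-32740) = -72199 = 1101110010111111001
R = -72199 + (-238476) = -310675; wraps to 213613 = 0110100001001101101
R = −(213613) = -213613 = 1001011110110010011

-213613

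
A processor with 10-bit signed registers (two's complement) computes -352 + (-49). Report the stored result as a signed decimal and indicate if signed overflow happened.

-352 → 1010100000
-49 → 1111001111
  1010100000
+ 1111001111
= 1001101111  (discard carry-out 1)
Result 1001101111: MSB = 1 → 623 − 1024 = -401.
Both addends are negative and so is the stored result: no signed overflow.

-401; no overflow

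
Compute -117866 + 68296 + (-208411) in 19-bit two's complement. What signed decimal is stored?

-117866 + 68296 = -49570 (1110011111001011110)
-49570 + (-208411) = -257981 (1000001000001000011)

-257981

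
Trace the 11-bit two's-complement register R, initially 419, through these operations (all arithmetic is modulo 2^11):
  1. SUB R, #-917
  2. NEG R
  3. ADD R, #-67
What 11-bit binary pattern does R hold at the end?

Start: R = 419 = 00110100011.
R = 419 − (-917) = 1336; wraps to -712 = 10100111000
R = −(-712) = 712 = 01011001000
R = 712 + (-67) = 645 = 01010000101

01010000101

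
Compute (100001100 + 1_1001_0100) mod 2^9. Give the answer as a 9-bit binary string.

  100001100
+ 110010100
= 010100000  (discard carry-out 1)

010100000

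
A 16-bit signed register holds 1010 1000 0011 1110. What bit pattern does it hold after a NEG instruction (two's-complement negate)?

Invert: 0101011111000001. Add 1: 0101011111000010.
Check: 1010100000111110 = -22466, 0101011111000010 = 22466.

0101011111000010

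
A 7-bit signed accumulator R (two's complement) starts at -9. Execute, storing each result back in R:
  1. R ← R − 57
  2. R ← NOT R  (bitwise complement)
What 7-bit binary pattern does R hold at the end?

Start: R = -9 = 1110111.
R = -9 − 57 = -66; wraps to 62 = 0111110
R = NOT 0111110 = 1000001 = -63

1000001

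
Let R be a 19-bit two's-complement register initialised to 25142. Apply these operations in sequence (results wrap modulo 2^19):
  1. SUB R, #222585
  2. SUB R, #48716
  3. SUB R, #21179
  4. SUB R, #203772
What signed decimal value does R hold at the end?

53178

Start: R = 25142 = 0000110001000110110.
R = 25142 − 222585 = -197443 = 1001111110010111101
R = -197443 − 48716 = -246159 = 1000011111001110001
R = -246159 − 21179 = -267338; wraps to 256950 = 0111110101110110110
R = 256950 − 203772 = 53178 = 0001100111110111010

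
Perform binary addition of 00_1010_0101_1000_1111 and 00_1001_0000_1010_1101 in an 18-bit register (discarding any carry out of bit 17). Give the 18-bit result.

010011011000111100

  001010010110001111
+ 001001000010101101
= 010011011000111100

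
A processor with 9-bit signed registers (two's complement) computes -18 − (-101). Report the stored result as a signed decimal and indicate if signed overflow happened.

-18 → 111101110
-101 → 110011011
Subtract via negate-and-add: invert 110011011 + 1 = 001100101 (i.e. 101).
  111101110
+ 001100101
= 001010011  (discard carry-out 1)
Result 001010011: MSB = 0 → value 83.
Addends (after negating the subtrahend) have opposite signs, so signed overflow cannot occur.

83; no overflow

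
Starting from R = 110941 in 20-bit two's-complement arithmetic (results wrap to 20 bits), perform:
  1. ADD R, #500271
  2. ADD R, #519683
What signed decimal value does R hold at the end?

82319

Start: R = 110941 = 00011011000101011101.
R = 110941 + 500271 = 611212; wraps to -437364 = 10010101001110001100
R = -437364 + 519683 = 82319 = 00010100000110001111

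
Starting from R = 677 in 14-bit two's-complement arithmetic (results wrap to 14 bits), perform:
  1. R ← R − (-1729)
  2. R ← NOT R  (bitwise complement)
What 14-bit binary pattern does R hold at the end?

11011010011001

Start: R = 677 = 00001010100101.
R = 677 − (-1729) = 2406 = 00100101100110
R = NOT 00100101100110 = 11011010011001 = -2407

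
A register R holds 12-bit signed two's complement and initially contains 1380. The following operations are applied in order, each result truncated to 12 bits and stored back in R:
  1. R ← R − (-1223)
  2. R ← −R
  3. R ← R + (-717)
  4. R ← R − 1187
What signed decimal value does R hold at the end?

-411

Start: R = 1380 = 010101100100.
R = 1380 − (-1223) = 2603; wraps to -1493 = 101000101011
R = −(-1493) = 1493 = 010111010101
R = 1493 + (-717) = 776 = 001100001000
R = 776 − 1187 = -411 = 111001100101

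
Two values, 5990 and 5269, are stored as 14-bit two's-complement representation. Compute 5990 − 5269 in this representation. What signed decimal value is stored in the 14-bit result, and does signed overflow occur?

721; no overflow

5990 → 01011101100110
5269 → 01010010010101
Subtract via negate-and-add: invert 01010010010101 + 1 = 10101101101011 (i.e. -5269).
  01011101100110
+ 10101101101011
= 00001011010001  (discard carry-out 1)
Result 00001011010001: MSB = 0 → value 721.
Addends (after negating the subtrahend) have opposite signs, so signed overflow cannot occur.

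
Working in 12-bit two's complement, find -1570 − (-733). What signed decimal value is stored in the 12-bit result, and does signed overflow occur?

-837; no overflow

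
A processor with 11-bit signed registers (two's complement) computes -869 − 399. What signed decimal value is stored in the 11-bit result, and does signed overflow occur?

780; overflow

-869 → 10010011011
399 → 00110001111
Subtract via negate-and-add: invert 00110001111 + 1 = 11001110001 (i.e. -399).
  10010011011
+ 11001110001
= 01100001100  (discard carry-out 1)
Result 01100001100: MSB = 0 → value 780.
Both addends (after negating the subtrahend) are negative but the stored result is non-negative: signed overflow. The true value -869 − 399 = -1268 lies outside [-1024, 1023].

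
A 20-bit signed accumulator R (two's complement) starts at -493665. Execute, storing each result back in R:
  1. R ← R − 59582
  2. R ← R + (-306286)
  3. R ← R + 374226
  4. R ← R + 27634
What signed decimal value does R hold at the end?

Start: R = -493665 = 10000111011110011111.
R = -493665 − 59582 = -553247; wraps to 495329 = 01111000111011100001
R = 495329 + (-306286) = 189043 = 00101110001001110011
R = 189043 + 374226 = 563269; wraps to -485307 = 10001001100001000101
R = -485307 + 27634 = -457673 = 10010000010000110111

-457673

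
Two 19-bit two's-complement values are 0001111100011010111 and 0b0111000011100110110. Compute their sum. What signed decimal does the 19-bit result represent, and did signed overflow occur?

-229363; overflow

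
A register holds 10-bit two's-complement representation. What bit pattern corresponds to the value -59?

|-59| = 59 = 0000111011 in 10 bits.
Invert the bits: 1111000100. Add 1: 1111000101.
Check: 1111000101 reads as 965 − 1024 = -59.

1111000101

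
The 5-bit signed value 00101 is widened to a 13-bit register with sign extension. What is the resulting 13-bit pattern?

MSB of 00101 is 0; replicate it into the new high bits.
00000000|00101 → 0000000000101 (still 5).

0000000000101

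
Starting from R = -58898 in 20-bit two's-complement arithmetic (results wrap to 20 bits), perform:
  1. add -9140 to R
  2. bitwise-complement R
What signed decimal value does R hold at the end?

68037

Start: R = -58898 = 11110001100111101110.
R = -58898 + (-9140) = -68038 = 11101111011000111010
R = NOT 11101111011000111010 = 00010000100111000101 = 68037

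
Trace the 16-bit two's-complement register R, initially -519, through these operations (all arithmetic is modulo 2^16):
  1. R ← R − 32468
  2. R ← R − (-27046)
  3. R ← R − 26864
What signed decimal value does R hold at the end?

Start: R = -519 = 1111110111111001.
R = -519 − 32468 = -32987; wraps to 32549 = 0111111100100101
R = 32549 − (-27046) = 59595; wraps to -5941 = 1110100011001011
R = -5941 − 26864 = -32805; wraps to 32731 = 0111111111011011

32731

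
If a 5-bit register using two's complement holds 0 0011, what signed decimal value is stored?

MSB is 0, so the value is non-negative: 00011 = 3.

3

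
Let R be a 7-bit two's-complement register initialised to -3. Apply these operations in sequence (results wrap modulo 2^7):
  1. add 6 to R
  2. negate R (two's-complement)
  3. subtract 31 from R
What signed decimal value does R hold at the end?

-34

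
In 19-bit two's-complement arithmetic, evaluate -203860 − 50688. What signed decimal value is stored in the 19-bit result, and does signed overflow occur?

-254548; no overflow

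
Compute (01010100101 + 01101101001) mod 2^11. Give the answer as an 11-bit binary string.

  01010100101
+ 01101101001
= 11000001110

11000001110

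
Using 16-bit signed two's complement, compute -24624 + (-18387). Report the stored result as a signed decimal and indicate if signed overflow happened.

-24624 → 1001111111010000
-18387 → 1011100000101101
  1001111111010000
+ 1011100000101101
= 0101011111111101  (discard carry-out 1)
Result 0101011111111101: MSB = 0 → value 22525.
Both addends are negative but the stored result is non-negative: signed overflow. The true value -24624 + (-18387) = -43011 lies outside [-32768, 32767].

22525; overflow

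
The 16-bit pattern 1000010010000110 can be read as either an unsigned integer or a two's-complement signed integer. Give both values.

Unsigned: 1000010010000110 = 33926.
Signed: MSB=1 → 33926 − 65536 = -31610.

unsigned = 33926, signed = -31610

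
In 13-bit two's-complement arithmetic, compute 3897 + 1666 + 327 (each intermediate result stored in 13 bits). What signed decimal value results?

-2302

3897 + 1666 = 5563 → wraps to -2629 (1010110111011)
-2629 + 327 = -2302 (1011100000010)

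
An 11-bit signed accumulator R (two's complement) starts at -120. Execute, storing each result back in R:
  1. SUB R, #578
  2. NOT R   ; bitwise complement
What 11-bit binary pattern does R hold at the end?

01010111001

Start: R = -120 = 11110001000.
R = -120 − 578 = -698 = 10101000110
R = NOT 10101000110 = 01010111001 = 697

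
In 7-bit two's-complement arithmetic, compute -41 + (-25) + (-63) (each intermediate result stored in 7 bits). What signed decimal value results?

-1

-41 + (-25) = -66 → wraps to 62 (0111110)
62 + (-63) = -1 (1111111)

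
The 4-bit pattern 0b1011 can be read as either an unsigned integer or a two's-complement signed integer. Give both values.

Unsigned: 1011 = 11.
Signed: MSB=1 → 11 − 16 = -5.

unsigned = 11, signed = -5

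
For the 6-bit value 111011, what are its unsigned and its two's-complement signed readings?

unsigned = 59, signed = -5

Unsigned: 111011 = 59.
Signed: MSB=1 → 59 − 64 = -5.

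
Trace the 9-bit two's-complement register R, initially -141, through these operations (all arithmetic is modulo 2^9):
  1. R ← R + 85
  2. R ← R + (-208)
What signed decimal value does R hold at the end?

248

Start: R = -141 = 101110011.
R = -141 + 85 = -56 = 111001000
R = -56 + (-208) = -264; wraps to 248 = 011111000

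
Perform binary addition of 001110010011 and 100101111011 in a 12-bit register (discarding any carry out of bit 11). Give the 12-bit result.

110100001110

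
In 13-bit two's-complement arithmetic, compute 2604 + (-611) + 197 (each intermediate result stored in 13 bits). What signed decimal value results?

2604 + (-611) = 1993 (0011111001001)
1993 + 197 = 2190 (0100010001110)

2190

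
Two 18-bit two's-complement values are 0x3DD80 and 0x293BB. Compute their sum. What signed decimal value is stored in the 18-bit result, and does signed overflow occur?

-102085; no overflow

0x3DD80 = 111101110110000000 = -8832 (signed)
0x293BB = 101001001110111011 = -93253 (signed)
  111101110110000000
+ 101001001110111011
= 100111000100111011  (discard carry-out 1)
Result 100111000100111011: MSB = 1 → 160059 − 262144 = -102085.
Both addends are negative and so is the stored result: no signed overflow.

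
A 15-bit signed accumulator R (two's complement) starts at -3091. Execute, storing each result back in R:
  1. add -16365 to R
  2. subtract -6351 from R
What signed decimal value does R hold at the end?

Start: R = -3091 = 111001111101101.
R = -3091 + (-16365) = -19456; wraps to 13312 = 011010000000000
R = 13312 − (-6351) = 19663; wraps to -13105 = 100110011001111

-13105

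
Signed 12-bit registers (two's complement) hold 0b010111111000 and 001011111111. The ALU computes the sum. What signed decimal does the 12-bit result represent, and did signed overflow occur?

-1801; overflow

0b010111111000 → 010111111000 = 1528 (signed)
001011111111 = 767 (signed)
  010111111000
+ 001011111111
= 100011110111
Result 100011110111: MSB = 1 → 2295 − 4096 = -1801.
Both addends are non-negative but the stored result is negative: signed overflow. The true value 1528 + 767 = 2295 lies outside [-2048, 2047].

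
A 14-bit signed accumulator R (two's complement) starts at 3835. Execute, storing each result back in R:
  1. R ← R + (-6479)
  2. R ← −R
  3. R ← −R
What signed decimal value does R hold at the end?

Start: R = 3835 = 00111011111011.
R = 3835 + (-6479) = -2644 = 11010110101100
R = −(-2644) = 2644 = 00101001010100
R = −(2644) = -2644 = 11010110101100

-2644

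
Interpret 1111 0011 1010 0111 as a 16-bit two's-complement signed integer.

MSB is 1, so the value is negative.
Unsigned reading: 62375. Subtract 2^16 = 65536: 62375 − 65536 = -3161.

-3161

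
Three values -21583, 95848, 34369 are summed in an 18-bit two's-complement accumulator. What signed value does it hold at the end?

-21583 + 95848 = 74265 (010010001000011001)
74265 + 34369 = 108634 (011010100001011010)

108634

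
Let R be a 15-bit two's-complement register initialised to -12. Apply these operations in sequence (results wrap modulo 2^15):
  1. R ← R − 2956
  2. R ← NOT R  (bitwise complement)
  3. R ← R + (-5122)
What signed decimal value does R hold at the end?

Start: R = -12 = 111111111110100.
R = -12 − 2956 = -2968 = 111010001101000
R = NOT 111010001101000 = 000101110010111 = 2967
R = 2967 + (-5122) = -2155 = 111011110010101

-2155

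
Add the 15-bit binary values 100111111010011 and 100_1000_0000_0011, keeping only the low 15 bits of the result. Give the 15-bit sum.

001011111010110

  100111111010011
+ 100100000000011
= 001011111010110  (discard carry-out 1)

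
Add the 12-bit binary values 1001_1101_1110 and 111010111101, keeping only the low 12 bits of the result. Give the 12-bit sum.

100010011011

  100111011110
+ 111010111101
= 100010011011  (discard carry-out 1)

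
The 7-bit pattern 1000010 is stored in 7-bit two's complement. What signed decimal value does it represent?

-62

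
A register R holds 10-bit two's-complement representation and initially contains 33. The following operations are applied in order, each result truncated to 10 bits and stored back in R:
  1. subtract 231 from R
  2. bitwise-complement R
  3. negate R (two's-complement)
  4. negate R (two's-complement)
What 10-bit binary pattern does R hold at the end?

0011000101

Start: R = 33 = 0000100001.
R = 33 − 231 = -198 = 1100111010
R = NOT 1100111010 = 0011000101 = 197
R = −(197) = -197 = 1100111011
R = −(-197) = 197 = 0011000101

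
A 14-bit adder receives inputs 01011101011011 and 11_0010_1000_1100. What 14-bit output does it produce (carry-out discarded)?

  01011101011011
+ 11001010001100
= 00100111100111  (discard carry-out 1)

00100111100111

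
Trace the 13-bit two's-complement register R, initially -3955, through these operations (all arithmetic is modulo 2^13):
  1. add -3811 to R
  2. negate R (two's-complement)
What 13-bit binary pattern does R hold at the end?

Start: R = -3955 = 1000010001101.
R = -3955 + (-3811) = -7766; wraps to 426 = 0000110101010
R = −(426) = -426 = 1111001010110

1111001010110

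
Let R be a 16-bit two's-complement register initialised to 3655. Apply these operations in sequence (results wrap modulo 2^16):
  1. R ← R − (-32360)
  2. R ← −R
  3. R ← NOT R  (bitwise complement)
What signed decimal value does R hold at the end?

-29522

Start: R = 3655 = 0000111001000111.
R = 3655 − (-32360) = 36015; wraps to -29521 = 1000110010101111
R = −(-29521) = 29521 = 0111001101010001
R = NOT 0111001101010001 = 1000110010101110 = -29522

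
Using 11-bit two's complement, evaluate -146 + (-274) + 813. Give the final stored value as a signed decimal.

393

-146 + (-274) = -420 (11001011100)
-420 + 813 = 393 (00110001001)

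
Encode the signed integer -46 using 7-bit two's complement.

1010010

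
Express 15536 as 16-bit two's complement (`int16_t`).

15536 is non-negative, so write it directly in 16 bits: 0011110010110000.

0011110010110000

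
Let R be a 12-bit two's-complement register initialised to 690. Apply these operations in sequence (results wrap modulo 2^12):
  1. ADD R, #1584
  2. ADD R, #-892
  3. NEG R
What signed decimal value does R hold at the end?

-1382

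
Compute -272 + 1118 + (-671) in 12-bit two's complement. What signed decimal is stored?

175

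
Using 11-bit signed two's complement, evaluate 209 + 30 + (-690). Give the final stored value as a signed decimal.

209 + 30 = 239 (00011101111)
239 + (-690) = -451 (11000111101)

-451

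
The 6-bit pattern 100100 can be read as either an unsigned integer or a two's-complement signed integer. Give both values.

Unsigned: 100100 = 36.
Signed: MSB=1 → 36 − 64 = -28.

unsigned = 36, signed = -28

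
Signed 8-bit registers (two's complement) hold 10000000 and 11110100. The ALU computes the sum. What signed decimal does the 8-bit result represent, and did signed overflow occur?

116; overflow

10000000 = -128 (signed)
11110100 = -12 (signed)
  10000000
+ 11110100
= 01110100  (discard carry-out 1)
Result 01110100: MSB = 0 → value 116.
Both addends are negative but the stored result is non-negative: signed overflow. The true value -128 + (-12) = -140 lies outside [-128, 127].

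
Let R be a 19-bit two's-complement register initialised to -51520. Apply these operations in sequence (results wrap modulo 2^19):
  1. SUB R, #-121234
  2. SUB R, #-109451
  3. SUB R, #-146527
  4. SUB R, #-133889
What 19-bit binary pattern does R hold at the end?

Start: R = -51520 = 1110011011011000000.
R = -51520 − (-121234) = 69714 = 0010001000001010010
R = 69714 − (-109451) = 179165 = 0101011101111011101
R = 179165 − (-146527) = 325692; wraps to -198596 = 1001111100000111100
R = -198596 − (-133889) = -64707 = 1110000001100111101

1110000001100111101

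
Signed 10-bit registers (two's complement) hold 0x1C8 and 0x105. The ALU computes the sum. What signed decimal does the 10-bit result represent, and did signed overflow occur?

0x1C8 = 0111001000 = 456 (signed)
0x105 = 0100000101 = 261 (signed)
  0111001000
+ 0100000101
= 1011001101
Result 1011001101: MSB = 1 → 717 − 1024 = -307.
Both addends are non-negative but the stored result is negative: signed overflow. The true value 456 + 261 = 717 lies outside [-512, 511].

-307; overflow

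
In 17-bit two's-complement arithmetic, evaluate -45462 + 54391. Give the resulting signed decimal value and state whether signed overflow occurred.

8929; no overflow

-45462 → 10100111001101010
54391 → 01101010001110111
  10100111001101010
+ 01101010001110111
= 00010001011100001  (discard carry-out 1)
Result 00010001011100001: MSB = 0 → value 8929.
Addends have opposite signs, so signed overflow cannot occur.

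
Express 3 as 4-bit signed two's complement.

3 is non-negative, so write it directly in 4 bits: 0011.

0011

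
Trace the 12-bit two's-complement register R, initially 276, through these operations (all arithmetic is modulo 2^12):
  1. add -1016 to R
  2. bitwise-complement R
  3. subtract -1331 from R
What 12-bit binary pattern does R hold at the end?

100000010110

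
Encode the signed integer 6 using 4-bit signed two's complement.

0110

6 is non-negative, so write it directly in 4 bits: 0110.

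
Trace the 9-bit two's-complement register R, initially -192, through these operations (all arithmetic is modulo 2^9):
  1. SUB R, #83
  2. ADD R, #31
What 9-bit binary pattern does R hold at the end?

100001100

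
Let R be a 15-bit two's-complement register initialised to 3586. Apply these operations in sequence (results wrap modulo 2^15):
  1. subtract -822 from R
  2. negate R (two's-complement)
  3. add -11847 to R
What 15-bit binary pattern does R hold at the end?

100000010000001

Start: R = 3586 = 000111000000010.
R = 3586 − (-822) = 4408 = 001000100111000
R = −(4408) = -4408 = 110111011001000
R = -4408 + (-11847) = -16255 = 100000010000001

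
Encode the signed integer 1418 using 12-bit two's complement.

010110001010

1418 is non-negative, so write it directly in 12 bits: 010110001010.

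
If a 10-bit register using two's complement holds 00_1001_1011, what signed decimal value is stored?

155

MSB is 0, so the value is non-negative: 0010011011 = 155.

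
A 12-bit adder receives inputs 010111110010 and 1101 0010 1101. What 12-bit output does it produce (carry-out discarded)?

001100011111

  010111110010
+ 110100101101
= 001100011111  (discard carry-out 1)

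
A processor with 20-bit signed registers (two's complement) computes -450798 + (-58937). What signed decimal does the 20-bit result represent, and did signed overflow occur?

-450798 → 10010001111100010010
-58937 → 11110001100111000111
  10010001111100010010
+ 11110001100111000111
= 10000011100011011001  (discard carry-out 1)
Result 10000011100011011001: MSB = 1 → 538841 − 1048576 = -509735.
Both addends are negative and so is the stored result: no signed overflow.

-509735; no overflow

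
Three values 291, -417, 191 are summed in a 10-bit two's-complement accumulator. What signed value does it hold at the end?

65

291 + (-417) = -126 (1110000010)
-126 + 191 = 65 (0001000001)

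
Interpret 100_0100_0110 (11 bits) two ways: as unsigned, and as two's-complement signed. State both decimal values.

Unsigned: 10001000110 = 1094.
Signed: MSB=1 → 1094 − 2048 = -954.

unsigned = 1094, signed = -954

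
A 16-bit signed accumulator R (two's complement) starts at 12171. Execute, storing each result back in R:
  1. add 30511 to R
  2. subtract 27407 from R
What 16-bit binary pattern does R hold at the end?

0011101110101011

Start: R = 12171 = 0010111110001011.
R = 12171 + 30511 = 42682; wraps to -22854 = 1010011010111010
R = -22854 − 27407 = -50261; wraps to 15275 = 0011101110101011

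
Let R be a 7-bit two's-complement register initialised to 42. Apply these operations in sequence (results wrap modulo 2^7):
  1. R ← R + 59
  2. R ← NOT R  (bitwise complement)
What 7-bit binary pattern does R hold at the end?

Start: R = 42 = 0101010.
R = 42 + 59 = 101; wraps to -27 = 1100101
R = NOT 1100101 = 0011010 = 26

0011010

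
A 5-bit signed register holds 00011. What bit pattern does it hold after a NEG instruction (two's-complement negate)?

11101

Invert: 11100. Add 1: 11101.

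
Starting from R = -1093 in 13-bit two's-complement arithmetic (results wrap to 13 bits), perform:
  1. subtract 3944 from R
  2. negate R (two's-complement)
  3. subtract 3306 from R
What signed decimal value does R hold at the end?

1731

Start: R = -1093 = 1101110111011.
R = -1093 − 3944 = -5037; wraps to 3155 = 0110001010011
R = −(3155) = -3155 = 1001110101101
R = -3155 − 3306 = -6461; wraps to 1731 = 0011011000011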